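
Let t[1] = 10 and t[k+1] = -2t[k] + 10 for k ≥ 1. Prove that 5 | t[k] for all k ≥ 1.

Base case: t[1] = 10 = 5·2, so 5 | t[1].
Assume 5 | t[m], so t[m] = 5s for some integer s.
Then t[m+1] = -2t[m] + 10 = -2·(5s) + 10 = 5(-2s + 2), so 5 | t[m+1].
By induction, 5 | t[k] for all k ≥ 1.

5 | t[k]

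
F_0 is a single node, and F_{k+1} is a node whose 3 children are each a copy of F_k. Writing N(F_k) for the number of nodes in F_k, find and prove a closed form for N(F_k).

Claim: N(F_k) = (3^{k+1} − 1)/2.

Base case: N(F_0) = 1, and (3^{0+1} − 1)/2 = 1.
Assume N(F_j) = (3^{j+1} − 1)/2.
Then N(F_{j+1}) = 1 + 3N(F_j) = 1 + 3·(3^{j+1} − 1)/2 = 1 + (3^{j+2} − 3)/2 = (2 + 3^{j+2} − 3)/2 = (3^{j+2} − 1)/2.
Hence N(F_k) = (3^{k+1} − 1)/2 for every k ≥ 0, by induction.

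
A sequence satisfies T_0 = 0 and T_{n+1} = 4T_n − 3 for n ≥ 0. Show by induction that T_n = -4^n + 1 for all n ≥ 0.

Base case: T_0 = 0, and -4^0 + 1 = -1 + 1 = 0.
Assume T_m = -4^m + 1 for some m ≥ 0.
Then T_{m+1} = 4T_m − 3 = 4·(-4^m + 1) − 3 = -4^{m+1} + 4 − 3 = -4^{m+1} + 1.
Hence T_n = -4^n + 1 for every n ≥ 0, by induction.

T_n = -4^n + 1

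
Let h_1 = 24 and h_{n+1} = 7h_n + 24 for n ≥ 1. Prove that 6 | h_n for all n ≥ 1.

Base case: h_1 = 24 = 6·4, so 6 | h_1.
Assume 6 | h_k, so h_k = 6t for some integer t.
Then h_{k+1} = 7h_k + 24 = 7·(6t) + 24 = 6(7t + 4), so 6 | h_{k+1}.
By induction, 6 | h_n for all n ≥ 1.

6 | h_n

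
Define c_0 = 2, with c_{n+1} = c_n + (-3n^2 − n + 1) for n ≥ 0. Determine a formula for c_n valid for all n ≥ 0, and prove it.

Claim: c_n = -n^3 + n^2 + n + 2.

Base case: c_0 = 2, and -0^3 + 0^2 + 0 + 2 = 2.
Assume c_r = -r^3 + r^2 + r + 2.
Then c_{r+1} = c_r + (-3r^2 − r + 1) = (-r^3 + r^2 + r + 2) + (-3r^2 − r + 1) = -r^3 − 2r^2 + 3,
and -(r+1)^3 + (r+1)^2 + (r+1) + 2 = -r^3 − 2r^2 + 3.
By induction, c_n = -n^3 + n^2 + n + 2 for all n ≥ 0.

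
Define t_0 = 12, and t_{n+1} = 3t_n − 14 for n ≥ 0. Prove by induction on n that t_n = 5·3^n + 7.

Base case: t_0 = 12, and 5·3^0 + 7 = 5 + 7 = 12.
Assume t_j = 5·3^j + 7 for some j ≥ 0.
Then t_{j+1} = 3t_j − 14 = 3·(5·3^j + 7) − 14 = 15·3^j + 21 − 14 = 5·3^{j+1} + 7.
By induction, t_n = 5·3^n + 7 for all n ≥ 0.

t_n = 5·3^n + 7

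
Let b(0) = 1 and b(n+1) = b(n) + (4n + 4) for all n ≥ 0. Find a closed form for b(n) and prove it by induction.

Claim: b(n) = 2n^2 + 2n + 1.

Base case: b(0) = 1, and 2·0^2 + 2·0 + 1 = 1.
Assume b(r) = 2r^2 + 2r + 1.
Then b(r+1) = b(r) + (4r + 4) = (2r^2 + 2r + 1) + (4r + 4) = 2r^2 + 6r + 5,
and 2·(r+1)^2 + 2·(r+1) + 1 = 2r^2 + 6r + 5.
By induction, b(n) = 2n^2 + 2n + 1 for all n ≥ 0.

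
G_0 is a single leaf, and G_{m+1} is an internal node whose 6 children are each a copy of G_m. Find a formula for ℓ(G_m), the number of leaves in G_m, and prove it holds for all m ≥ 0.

Claim: ℓ(G_m) = 6^m.

Base case: ℓ(G_0) = 1, and 6^0 = 1.
Assume ℓ(G_j) = 6^j.
Then ℓ(G_{j+1}) = 6·ℓ(G_j) = 6·6^j = 6^{j+1}.
This completes the inductive step, so ℓ(G_m) = 6^m for all m ≥ 0.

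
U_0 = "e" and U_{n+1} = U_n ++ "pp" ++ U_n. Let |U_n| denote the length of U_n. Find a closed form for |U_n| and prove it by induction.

Claim: |U_n| = 3·2^n − 2.

Base case: |U_0| = 1, and 3·2^0 − 2 = 1.
Assume |U_m| = 3·2^m − 2.
Then |U_{m+1}| = |U_m| + 2 + |U_m| = 2|U_m| + 2 = 2(3·2^m − 2) + 2 = 3·2^{m+1} − 4 + 2 = 3·2^{m+1} − 2.
By induction, |U_n| = 3·2^n − 2 for all n ≥ 0.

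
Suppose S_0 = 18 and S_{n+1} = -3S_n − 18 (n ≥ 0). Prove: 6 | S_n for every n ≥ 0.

Base case: S_0 = 18 = 6·3, so 6 | S_0.
Assume 6 | S_r, so S_r = 6t for some integer t.
Then S_{r+1} = -3S_r − 18 = -3·(6t) − 18 = 6(-3t − 3), so 6 | S_{r+1}.
This completes the inductive step, so 6 | S_n for all n ≥ 0.

6 | S_n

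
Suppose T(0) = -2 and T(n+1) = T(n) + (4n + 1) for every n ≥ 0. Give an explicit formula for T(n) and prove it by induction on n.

Claim: T(n) = 2n^2 − n − 2.

Base case: T(0) = -2, and 2·0^2 − 0 − 2 = -2.
Assume T(r) = 2r^2 − r − 2.
Then T(r+1) = T(r) + (4r + 1) = (2r^2 − r − 2) + (4r + 1) = 2r^2 + 3r − 1,
and 2·(r+1)^2 − (r+1) − 2 = 2r^2 + 3r − 1.
Hence T(n) = 2n^2 − n − 2 for every n ≥ 0, by induction.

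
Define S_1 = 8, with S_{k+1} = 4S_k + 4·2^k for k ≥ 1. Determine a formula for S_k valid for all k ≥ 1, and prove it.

Claim: S_k = 3·4^k − 2·2^k.

Base case: S_1 = 8, and 3·4^1 − 2·2^1 = 12 − 4 = 8.
Assume S_j = 3·4^j − 2·2^j for some j ≥ 1.
Then S_{j+1} = 4S_j + 4·2^j = 4·(3·4^j − 2·2^j) + 4·2^j = 3·4^{j+1} − 8·2^j + 4·2^j = 3·4^{j+1} − 4·2^j = 3·4^{j+1} − 2·2^{j+1}.
By induction, S_k = 3·4^k − 2·2^k for all k ≥ 1.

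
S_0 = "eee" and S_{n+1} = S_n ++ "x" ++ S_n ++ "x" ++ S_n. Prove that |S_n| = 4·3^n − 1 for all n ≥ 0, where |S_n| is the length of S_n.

Base case: |S_0| = 3, and 4·3^0 − 1 = 3.
Assume |S_j| = 4·3^j − 1.
Then |S_{j+1}| = 3|S_j| + 2 = 3(4·3^j − 1) + 2 = 4·3^{j+1} − 3 + 2 = 4·3^{j+1} − 1.
This completes the inductive step, so |S_n| = 4·3^n − 1 for all n ≥ 0.

|S_n| = 4·3^n − 1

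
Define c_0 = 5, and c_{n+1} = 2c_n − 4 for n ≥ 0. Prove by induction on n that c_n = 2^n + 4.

Base case: c_0 = 5, and 2^0 + 4 = 1 + 4 = 5.
Assume c_r = 2^r + 4 for some r ≥ 0.
Then c_{r+1} = 2c_r − 4 = 2·(2^r + 4) − 4 = 2^{r+1} + 8 − 4 = 2^{r+1} + 4.
By induction, c_n = 2^n + 4 for all n ≥ 0.

c_n = 2^n + 4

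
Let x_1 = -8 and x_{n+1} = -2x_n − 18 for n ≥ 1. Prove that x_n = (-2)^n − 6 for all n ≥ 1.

Base case: x_1 = -8, and (-2)^1 − 6 = -2 − 6 = -8.
Assume x_j = (-2)^j − 6 for some j ≥ 1.
Then x_{j+1} = -2x_j − 18 = -2·((-2)^j − 6) − 18 = -2·(-2)^j + 12 − 18 = (-2)^{j+1} − 6.
By induction, x_n = (-2)^n − 6 for all n ≥ 1.

x_n = (-2)^n − 6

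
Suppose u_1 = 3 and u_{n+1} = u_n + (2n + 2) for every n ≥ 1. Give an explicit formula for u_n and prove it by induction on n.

Claim: u_n = n^2 + n + 1.

Base case: u_1 = 3, and 1^2 + 1 + 1 = 3.
Assume u_j = j^2 + j + 1.
Then u_{j+1} = u_j + (2j + 2) = (j^2 + j + 1) + (2j + 2) = j^2 + 3j + 3,
and (j+1)^2 + (j+1) + 1 = j^2 + 3j + 3.
By induction, u_n = n^2 + n + 1 for all n ≥ 1.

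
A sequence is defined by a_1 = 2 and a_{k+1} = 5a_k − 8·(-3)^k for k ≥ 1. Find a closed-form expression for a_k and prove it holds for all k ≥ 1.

Claim: a_k = 5^k + (-3)^k.

Base case: a_1 = 2, and 5^1 + (-3)^1 = 5 − 3 = 2.
Assume a_r = 5^r + (-3)^r for some r ≥ 1.
Then a_{r+1} = 5a_r − 8·(-3)^r = 5·(5^r + (-3)^r) − 8·(-3)^r = 5^{r+1} + 5·(-3)^r − 8·(-3)^r = 5^{r+1} − 3·(-3)^r = 5^{r+1} + (-3)^{r+1}.
This completes the inductive step, so a_k = 5^k + (-3)^k for all k ≥ 1.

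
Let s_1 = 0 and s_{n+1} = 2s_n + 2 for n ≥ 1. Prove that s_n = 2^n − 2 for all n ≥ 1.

Base case: s_1 = 0, and 2^1 − 2 = 2 − 2 = 0.
Assume s_r = 2^r − 2 for some r ≥ 1.
Then s_{r+1} = 2s_r + 2 = 2·(2^r − 2) + 2 = 2^{r+1} − 4 + 2 = 2^{r+1} − 2.
By induction, s_n = 2^n − 2 for all n ≥ 1.

s_n = 2^n − 2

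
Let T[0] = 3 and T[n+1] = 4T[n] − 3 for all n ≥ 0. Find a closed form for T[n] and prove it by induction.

Claim: T[n] = 2·4^n + 1.

Base case: T[0] = 3, and 2·4^0 + 1 = 2 + 1 = 3.
Assume T[r] = 2·4^r + 1 for some r ≥ 0.
Then T[r+1] = 4T[r] − 3 = 4·(2·4^r + 1) − 3 = 8·4^r + 4 − 3 = 2·4^{r+1} + 1.
This completes the inductive step, so T[n] = 2·4^n + 1 for all n ≥ 0.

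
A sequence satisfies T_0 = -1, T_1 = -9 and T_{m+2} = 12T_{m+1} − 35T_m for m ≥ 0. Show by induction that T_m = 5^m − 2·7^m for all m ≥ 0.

Base cases: T_0 = -1 and 5^0 − 2·7^0 = -1; T_1 = -9 and 5^1 − 2·7^1 = -9.
Assume T_j = 5^j − 2·7^j for all 0 ≤ j ≤ r, where r ≥ 1.
Then T_{r+1} = 12T_r − 35T_{r−1} = 12·(5^r − 2·7^r) − 35·(5^{r−1} − 2·7^{r−1}) = (12·5 − 35)5^{r−1} − 2·(12·7 − 35)7^{r−1} = 25·5^{r−1} − 98·7^{r−1} = 5^{r+1} − 2·7^{r+1}.
So the formula holds for r+1, and by strong induction T_m = 5^m − 2·7^m for all m ≥ 0.

T_m = 5^m − 2·7^m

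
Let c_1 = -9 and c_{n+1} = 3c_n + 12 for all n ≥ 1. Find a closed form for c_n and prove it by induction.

Claim: c_n = -3^n − 6.

Base case: c_1 = -9, and -3^1 − 6 = -3 − 6 = -9.
Assume c_m = -3^m − 6 for some m ≥ 1.
Then c_{m+1} = 3c_m + 12 = 3·(-3^m − 6) + 12 = -3^{m+1} − 18 + 12 = -3^{m+1} − 6.
Hence c_n = -3^n − 6 for every n ≥ 1, by induction.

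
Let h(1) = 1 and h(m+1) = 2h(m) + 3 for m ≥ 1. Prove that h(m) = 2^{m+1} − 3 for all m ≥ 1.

Base case: h(1) = 1, and 2^{1+1} − 3 = 4 − 3 = 1.
Assume h(j) = 2^{j+1} − 3 for some j ≥ 1.
Then h(j+1) = 2h(j) + 3 = 2·(2^{j+1} − 3) + 3 = 2^{j+2} − 6 + 3 = 2^{j+2} − 3.
Hence h(m) = 2^{m+1} − 3 for every m ≥ 1, by induction.

h(m) = 2^{m+1} − 3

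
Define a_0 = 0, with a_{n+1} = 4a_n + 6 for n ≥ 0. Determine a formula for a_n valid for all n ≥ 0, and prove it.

Claim: a_n = 2·4^n − 2.

Base case: a_0 = 0, and 2·4^0 − 2 = 2 − 2 = 0.
Assume a_m = 2·4^m − 2 for some m ≥ 0.
Then a_{m+1} = 4a_m + 6 = 4·(2·4^m − 2) + 6 = 8·4^m − 8 + 6 = 2·4^{m+1} − 2.
This completes the inductive step, so a_n = 2·4^n − 2 for all n ≥ 0.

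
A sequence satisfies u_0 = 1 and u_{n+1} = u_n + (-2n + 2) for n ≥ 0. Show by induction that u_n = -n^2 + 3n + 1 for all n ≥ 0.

Base case: u_0 = 1, and -0^2 + 3·0 + 1 = 1.
Assume u_m = -m^2 + 3m + 1.
Then u_{m+1} = u_m + (-2m + 2) = (-m^2 + 3m + 1) + (-2m + 2) = -m^2 + m + 3,
and -(m+1)^2 + 3·(m+1) + 1 = -m^2 + m + 3.
By induction, u_n = -n^2 + 3n + 1 for all n ≥ 0.

u_n = -n^2 + 3n + 1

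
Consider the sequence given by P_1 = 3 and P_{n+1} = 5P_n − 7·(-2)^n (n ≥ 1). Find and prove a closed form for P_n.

Claim: P_n = 5^n + (-2)^n.

Base case: P_1 = 3, and 5^1 + (-2)^1 = 5 − 2 = 3.
Assume P_j = 5^j + (-2)^j for some j ≥ 1.
Then P_{j+1} = 5P_j − 7·(-2)^j = 5·(5^j + (-2)^j) − 7·(-2)^j = 5^{j+1} + 5·(-2)^j − 7·(-2)^j = 5^{j+1} − 2·(-2)^j = 5^{j+1} + (-2)^{j+1}.
Hence P_n = 5^n + (-2)^n for every n ≥ 1, by induction.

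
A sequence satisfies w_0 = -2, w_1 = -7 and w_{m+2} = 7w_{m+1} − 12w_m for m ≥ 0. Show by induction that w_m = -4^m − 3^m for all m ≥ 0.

Base cases: w_0 = -2 and -4^0 − 3^0 = -2; w_1 = -7 and -4^1 − 3^1 = -7.
Assume w_j = -4^j − 3^j for all 0 ≤ j ≤ r, where r ≥ 1.
Then w_{r+1} = 7w_r − 12w_{r−1} = 7·(-4^r − 3^r) − 12·(-4^{r−1} − 3^{r−1}) = -(7·4 − 12)4^{r−1} − (7·3 − 12)3^{r−1} = -16·4^{r−1} − 9·3^{r−1} = -4^{r+1} − 3^{r+1}.
So the formula holds for r+1, and by strong induction w_m = -4^m − 3^m for all m ≥ 0.

w_m = -4^m − 3^m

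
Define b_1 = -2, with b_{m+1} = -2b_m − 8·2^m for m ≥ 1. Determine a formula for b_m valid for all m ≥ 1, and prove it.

Claim: b_m = -(-2)^m − 2·2^m.

Base case: b_1 = -2, and -(-2)^1 − 2·2^1 = 2 − 4 = -2.
Assume b_k = -(-2)^k − 2·2^k for some k ≥ 1.
Then b_{k+1} = -2b_k − 8·2^k = -2·(-(-2)^k − 2·2^k) − 8·2^k = -(-2)^{k+1} + 4·2^k − 8·2^k = -(-2)^{k+1} − 4·2^k = -(-2)^{k+1} − 2·2^{k+1}.
This completes the inductive step, so b_m = -(-2)^m − 2·2^m for all m ≥ 1.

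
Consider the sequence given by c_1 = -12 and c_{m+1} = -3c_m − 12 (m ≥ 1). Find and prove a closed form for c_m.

Claim: c_m = 3·(-3)^m − 3.

Base case: c_1 = -12, and 3·(-3)^1 − 3 = -9 − 3 = -12.
Assume c_j = 3·(-3)^j − 3 for some j ≥ 1.
Then c_{j+1} = -3c_j − 12 = -3·(3·(-3)^j − 3) − 12 = -9·(-3)^j + 9 − 12 = 3·(-3)^{j+1} − 3.
By induction, c_m = 3·(-3)^m − 3 for all m ≥ 1.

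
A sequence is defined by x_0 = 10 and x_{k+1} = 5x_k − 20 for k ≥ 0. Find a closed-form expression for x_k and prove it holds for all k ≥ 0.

Claim: x_k = 5^{k+1} + 5.

Base case: x_0 = 10, and 5^{0+1} + 5 = 5 + 5 = 10.
Assume x_r = 5^{r+1} + 5 for some r ≥ 0.
Then x_{r+1} = 5x_r − 20 = 5·(5^{r+1} + 5) − 20 = 5^{r+2} + 25 − 20 = 5^{r+2} + 5.
Hence x_k = 5^{k+1} + 5 for every k ≥ 0, by induction.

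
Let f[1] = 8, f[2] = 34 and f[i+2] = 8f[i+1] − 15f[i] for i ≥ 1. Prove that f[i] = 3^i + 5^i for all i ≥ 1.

Base cases: f[1] = 8 and 3^1 + 5^1 = 8; f[2] = 34 and 3^2 + 5^2 = 34.
Assume f[j] = 3^j + 5^j for all 1 ≤ j ≤ m, where m ≥ 2.
Then f[m+1] = 8f[m] − 15f[m−1] = 8·(3^m + 5^m) − 15·(3^{m−1} + 5^{m−1}) = (8·3 − 15)3^{m−1} + (8·5 − 15)5^{m−1} = 9·3^{m−1} + 25·5^{m−1} = 3^{m+1} + 5^{m+1}.
This completes the inductive step, so f[i] = 3^i + 5^i for all i ≥ 1.

f[i] = 3^i + 5^i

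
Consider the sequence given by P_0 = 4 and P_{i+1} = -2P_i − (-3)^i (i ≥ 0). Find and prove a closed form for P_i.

Claim: P_i = 3·(-2)^i + (-3)^i.

Base case: P_0 = 4, and 3·(-2)^0 + (-3)^0 = 3 + 1 = 4.
Assume P_j = 3·(-2)^j + (-3)^j for some j ≥ 0.
Then P_{j+1} = -2P_j − (-3)^j = -2·(3·(-2)^j + (-3)^j) − (-3)^j = 3·(-2)^{j+1} − 2·(-3)^j − (-3)^j = 3·(-2)^{j+1} − 3·(-3)^j = 3·(-2)^{j+1} + (-3)^{j+1}.
Hence P_i = 3·(-2)^i + (-3)^i for every i ≥ 0, by induction.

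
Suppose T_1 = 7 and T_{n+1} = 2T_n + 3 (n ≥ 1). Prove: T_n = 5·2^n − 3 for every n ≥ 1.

Base case: T_1 = 7, and 5·2^1 − 3 = 10 − 3 = 7.
Assume T_m = 5·2^m − 3 for some m ≥ 1.
Then T_{m+1} = 2T_m + 3 = 2·(5·2^m − 3) + 3 = 10·2^m − 6 + 3 = 5·2^{m+1} − 3.
Hence T_n = 5·2^n − 3 for every n ≥ 1, by induction.

T_n = 5·2^n − 3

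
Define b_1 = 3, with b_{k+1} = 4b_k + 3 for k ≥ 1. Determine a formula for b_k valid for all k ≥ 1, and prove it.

Claim: b_k = 4^k − 1.

Base case: b_1 = 3, and 4^1 − 1 = 4 − 1 = 3.
Assume b_m = 4^m − 1 for some m ≥ 1.
Then b_{m+1} = 4b_m + 3 = 4·(4^m − 1) + 3 = 4^{m+1} − 4 + 3 = 4^{m+1} − 1.
This completes the inductive step, so b_k = 4^k − 1 for all k ≥ 1.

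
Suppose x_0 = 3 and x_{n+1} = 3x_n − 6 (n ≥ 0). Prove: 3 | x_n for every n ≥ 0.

Base case: x_0 = 3 = 3·1, so 3 | x_0.
Assume 3 | x_m, so x_m = 3t for some integer t.
Then x_{m+1} = 3x_m − 6 = 3·(3t) − 6 = 3(3t − 2), so 3 | x_{m+1}.
This completes the inductive step, so 3 | x_n for all n ≥ 0.

3 | x_n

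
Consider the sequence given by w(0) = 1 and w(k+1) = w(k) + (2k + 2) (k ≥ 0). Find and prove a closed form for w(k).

Claim: w(k) = k^2 + k + 1.

Base case: w(0) = 1, and 0^2 + 0 + 1 = 1.
Assume w(r) = r^2 + r + 1.
Then w(r+1) = w(r) + (2r + 2) = (r^2 + r + 1) + (2r + 2) = r^2 + 3r + 3,
and (r+1)^2 + (r+1) + 1 = r^2 + 3r + 3.
Hence w(k) = k^2 + k + 1 for every k ≥ 0, by induction.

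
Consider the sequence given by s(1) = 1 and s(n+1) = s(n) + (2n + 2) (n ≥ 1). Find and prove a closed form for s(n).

Claim: s(n) = n^2 + n − 1.

Base case: s(1) = 1, and 1^2 + 1 − 1 = 1.
Assume s(k) = k^2 + k − 1.
Then s(k+1) = s(k) + (2k + 2) = (k^2 + k − 1) + (2k + 2) = k^2 + 3k + 1,
and (k+1)^2 + (k+1) − 1 = k^2 + 3k + 1.
By induction, s(n) = n^2 + n − 1 for all n ≥ 1.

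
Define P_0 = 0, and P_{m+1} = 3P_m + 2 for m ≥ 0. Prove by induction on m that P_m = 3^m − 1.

Base case: P_0 = 0, and 3^0 − 1 = 1 − 1 = 0.
Assume P_r = 3^r − 1 for some r ≥ 0.
Then P_{r+1} = 3P_r + 2 = 3·(3^r − 1) + 2 = 3^{r+1} − 3 + 2 = 3^{r+1} − 1.
This completes the inductive step, so P_m = 3^m − 1 for all m ≥ 0.

P_m = 3^m − 1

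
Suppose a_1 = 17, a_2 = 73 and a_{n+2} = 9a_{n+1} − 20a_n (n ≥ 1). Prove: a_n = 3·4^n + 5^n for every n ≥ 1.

Base cases: a_1 = 17 and 3·4^1 + 5^1 = 17; a_2 = 73 and 3·4^2 + 5^2 = 73.
Assume a_j = 3·4^j + 5^j for all 1 ≤ j ≤ r, where r ≥ 2.
Then a_{r+1} = 9a_r − 20a_{r−1} = 9·(3·4^r + 5^r) − 20·(3·4^{r−1} + 5^{r−1}) = 3·(9·4 − 20)4^{r−1} + (9·5 − 20)5^{r−1} = 48·4^{r−1} + 25·5^{r−1} = 3·4^{r+1} + 5^{r+1}.
Hence a_n = 3·4^n + 5^n for every n ≥ 1, by strong induction.

a_n = 3·4^n + 5^n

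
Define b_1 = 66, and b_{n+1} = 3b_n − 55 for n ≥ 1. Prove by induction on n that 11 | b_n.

Base case: b_1 = 66 = 11·6, so 11 | b_1.
Assume 11 | b_m, so b_m = 11t for some integer t.
Then b_{m+1} = 3b_m − 55 = 3·(11t) − 55 = 11(3t − 5), so 11 | b_{m+1}.
By induction, 11 | b_n for all n ≥ 1.

11 | b_n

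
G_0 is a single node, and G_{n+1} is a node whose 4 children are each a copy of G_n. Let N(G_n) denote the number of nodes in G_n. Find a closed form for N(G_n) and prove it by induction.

Claim: N(G_n) = (4^{n+1} − 1)/3.

Base case: N(G_0) = 1, and (4^{0+1} − 1)/3 = 1.
Assume N(G_r) = (4^{r+1} − 1)/3.
Then N(G_{r+1}) = 1 + 4N(G_r) = 1 + 4·(4^{r+1} − 1)/3 = 1 + (4^{r+2} − 4)/3 = (3 + 4^{r+2} − 4)/3 = (4^{r+2} − 1)/3.
Hence N(G_n) = (4^{n+1} − 1)/3 for every n ≥ 0, by induction.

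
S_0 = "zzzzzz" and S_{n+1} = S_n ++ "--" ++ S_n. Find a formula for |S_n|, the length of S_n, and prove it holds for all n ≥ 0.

Claim: |S_n| = 2^{n+3} − 2.

Base case: |S_0| = 6, and 2^{0+3} − 2 = 6.
Assume |S_r| = 2^{r+3} − 2.
Then |S_{r+1}| = |S_r| + 2 + |S_r| = 2|S_r| + 2 = 2(2^{r+3} − 2) + 2 = 2^{r+1+3} − 4 + 2 = 2^{r+1+3} − 2.
This completes the inductive step, so |S_n| = 2^{n+3} − 2 for all n ≥ 0.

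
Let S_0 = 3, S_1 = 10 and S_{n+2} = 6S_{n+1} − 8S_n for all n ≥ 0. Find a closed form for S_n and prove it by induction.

Claim: S_n = 2·4^n + 2^n.

Base cases: S_0 = 3 and 2·4^0 + 2^0 = 3; S_1 = 10 and 2·4^1 + 2^1 = 10.
Assume S_i = 2·4^i + 2^i for all 0 ≤ i ≤ j, where j ≥ 1.
Then S_{j+1} = 6S_j − 8S_{j−1} = 6·(2·4^j + 2^j) − 8·(2·4^{j−1} + 2^{j−1}) = 2·(6·4 − 8)4^{j−1} + (6·2 − 8)2^{j−1} = 32·4^{j−1} + 4·2^{j−1} = 2·4^{j+1} + 2^{j+1}.
Hence S_n = 2·4^n + 2^n for every n ≥ 0, by strong induction.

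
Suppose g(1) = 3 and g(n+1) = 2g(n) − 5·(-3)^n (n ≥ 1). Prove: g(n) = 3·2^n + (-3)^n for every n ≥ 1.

Base case: g(1) = 3, and 3·2^1 + (-3)^1 = 6 − 3 = 3.
Assume g(m) = 3·2^m + (-3)^m for some m ≥ 1.
Then g(m+1) = 2g(m) − 5·(-3)^m = 2·(3·2^m + (-3)^m) − 5·(-3)^m = 3·2^{m+1} + 2·(-3)^m − 5·(-3)^m = 3·2^{m+1} − 3·(-3)^m = 3·2^{m+1} + (-3)^{m+1}.
This completes the inductive step, so g(n) = 3·2^n + (-3)^n for all n ≥ 1.

g(n) = 3·2^n + (-3)^n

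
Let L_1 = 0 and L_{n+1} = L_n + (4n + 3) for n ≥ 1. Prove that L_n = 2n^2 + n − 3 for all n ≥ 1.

Base case: L_1 = 0, and 2·1^2 + 1 − 3 = 0.
Assume L_r = 2r^2 + r − 3.
Then L_{r+1} = L_r + (4r + 3) = (2r^2 + r − 3) + (4r + 3) = 2r^2 + 5r,
and 2·(r+1)^2 + (r+1) − 3 = 2r^2 + 5r.
Hence L_n = 2n^2 + n − 3 for every n ≥ 1, by induction.

L_n = 2n^2 + n − 3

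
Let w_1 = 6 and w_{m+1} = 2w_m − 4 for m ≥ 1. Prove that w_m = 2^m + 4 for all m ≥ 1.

Base case: w_1 = 6, and 2^1 + 4 = 2 + 4 = 6.
Assume w_r = 2^r + 4 for some r ≥ 1.
Then w_{r+1} = 2w_r − 4 = 2·(2^r + 4) − 4 = 2^{r+1} + 8 − 4 = 2^{r+1} + 4.
By induction, w_m = 2^m + 4 for all m ≥ 1.

w_m = 2^m + 4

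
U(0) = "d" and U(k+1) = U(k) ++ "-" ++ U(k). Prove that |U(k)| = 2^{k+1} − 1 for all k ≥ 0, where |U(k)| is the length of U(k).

Base case: |U(0)| = 1, and 2^{0+1} − 1 = 1.
Assume |U(r)| = 2^{r+1} − 1.
Then |U(r+1)| = |U(r)| + 1 + |U(r)| = 2|U(r)| + 1 = 2(2^{r+1} − 1) + 1 = 2^{r+2} − 2 + 1 = 2^{r+2} − 1.
So the formula holds for r+1, and by induction |U(k)| = 2^{k+1} − 1 for all k ≥ 0.

|U(k)| = 2^{k+1} − 1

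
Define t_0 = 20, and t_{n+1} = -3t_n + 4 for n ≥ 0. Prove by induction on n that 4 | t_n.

Base case: t_0 = 20 = 4·5, so 4 | t_0.
Assume 4 | t_k, so t_k = 4s for some integer s.
Then t_{k+1} = -3t_k + 4 = -3·(4s) + 4 = 4(-3s + 1), so 4 | t_{k+1}.
This completes the inductive step, so 4 | t_n for all n ≥ 0.

4 | t_n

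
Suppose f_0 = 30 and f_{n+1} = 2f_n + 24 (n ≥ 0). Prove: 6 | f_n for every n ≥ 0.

Base case: f_0 = 30 = 6·5, so 6 | f_0.
Assume 6 | f_r, so f_r = 6t for some integer t.
Then f_{r+1} = 2f_r + 24 = 2·(6t) + 24 = 6(2t + 4), so 6 | f_{r+1}.
So the property holds for r+1, and by induction 6 | f_n for all n ≥ 0.

6 | f_n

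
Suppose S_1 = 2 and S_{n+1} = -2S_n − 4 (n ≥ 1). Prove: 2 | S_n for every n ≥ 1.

Base case: S_1 = 2 = 2·1, so 2 | S_1.
Assume 2 | S_j, so S_j = 2t for some integer t.
Then S_{j+1} = -2S_j − 4 = -2·(2t) − 4 = 2(-2t − 2), so 2 | S_{j+1}.
Hence 2 | S_n for every n ≥ 1, by induction.

2 | S_n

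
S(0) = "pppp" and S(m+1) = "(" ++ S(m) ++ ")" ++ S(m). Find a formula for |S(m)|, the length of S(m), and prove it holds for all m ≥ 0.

Claim: |S(m)| = 6·2^m − 2.

Base case: |S(0)| = 4, and 6·2^0 − 2 = 4.
Assume |S(k)| = 6·2^k − 2.
Then |S(k+1)| = 1 + |S(k)| + 1 + |S(k)| = 2|S(k)| + 2 = 2(6·2^k − 2) + 2 = 6·2^{k+1} − 4 + 2 = 6·2^{k+1} − 2.
So the formula holds for k+1, and by induction |S(m)| = 6·2^m − 2 for all m ≥ 0.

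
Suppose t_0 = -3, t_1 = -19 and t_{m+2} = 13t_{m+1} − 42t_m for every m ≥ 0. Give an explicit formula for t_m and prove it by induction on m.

Claim: t_m = -7^m − 2·6^m.

Base cases: t_0 = -3 and -7^0 − 2·6^0 = -3; t_1 = -19 and -7^1 − 2·6^1 = -19.
Assume t_i = -7^i − 2·6^i for all 0 ≤ i ≤ j, where j ≥ 1.
Then t_{j+1} = 13t_j − 42t_{j−1} = 13·(-7^j − 2·6^j) − 42·(-7^{j−1} − 2·6^{j−1}) = -(13·7 − 42)7^{j−1} − 2·(13·6 − 42)6^{j−1} = -49·7^{j−1} − 72·6^{j−1} = -7^{j+1} − 2·6^{j+1}.
Hence t_m = -7^m − 2·6^m for every m ≥ 0, by strong induction.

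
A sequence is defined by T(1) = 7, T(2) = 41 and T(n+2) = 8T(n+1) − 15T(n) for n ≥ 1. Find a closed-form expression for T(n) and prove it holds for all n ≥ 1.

Claim: T(n) = -3^n + 2·5^n.

Base cases: T(1) = 7 and -3^1 + 2·5^1 = 7; T(2) = 41 and -3^2 + 2·5^2 = 41.
Assume T(j) = -3^j + 2·5^j for all 1 ≤ j ≤ m, where m ≥ 2.
Then T(m+1) = 8T(m) − 15T(m−1) = 8·(-3^m + 2·5^m) − 15·(-3^{m−1} + 2·5^{m−1}) = -(8·3 − 15)3^{m−1} + 2·(8·5 − 15)5^{m−1} = -9·3^{m−1} + 50·5^{m−1} = -3^{m+1} + 2·5^{m+1}.
By strong induction, T(n) = -3^n + 2·5^n for all n ≥ 1.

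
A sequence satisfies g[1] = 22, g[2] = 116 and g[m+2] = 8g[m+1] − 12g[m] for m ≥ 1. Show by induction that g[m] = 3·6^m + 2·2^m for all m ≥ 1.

Base cases: g[1] = 22 and 3·6^1 + 2·2^1 = 22; g[2] = 116 and 3·6^2 + 2·2^2 = 116.
Assume g[j] = 3·6^j + 2·2^j for all 1 ≤ j ≤ r, where r ≥ 2.
Then g[r+1] = 8g[r] − 12g[r−1] = 8·(3·6^r + 2·2^r) − 12·(3·6^{r−1} + 2·2^{r−1}) = 3·(8·6 − 12)6^{r−1} + 2·(8·2 − 12)2^{r−1} = 108·6^{r−1} + 8·2^{r−1} = 3·6^{r+1} + 2·2^{r+1}.
Hence g[m] = 3·6^m + 2·2^m for every m ≥ 1, by strong induction.

g[m] = 3·6^m + 2·2^m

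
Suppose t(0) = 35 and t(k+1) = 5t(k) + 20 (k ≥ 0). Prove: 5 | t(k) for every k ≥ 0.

Base case: t(0) = 35 = 5·7, so 5 | t(0).
Assume 5 | t(r), so t(r) = 5s for some integer s.
Then t(r+1) = 5t(r) + 20 = 5·(5s) + 20 = 5(5s + 4), so 5 | t(r+1).
By induction, 5 | t(k) for all k ≥ 0.

5 | t(k)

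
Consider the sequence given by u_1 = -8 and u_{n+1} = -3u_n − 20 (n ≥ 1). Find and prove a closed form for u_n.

Claim: u_n = (-3)^n − 5.

Base case: u_1 = -8, and (-3)^1 − 5 = -3 − 5 = -8.
Assume u_r = (-3)^r − 5 for some r ≥ 1.
Then u_{r+1} = -3u_r − 20 = -3·((-3)^r − 5) − 20 = -3·(-3)^r + 15 − 20 = (-3)^{r+1} − 5.
This completes the inductive step, so u_n = (-3)^n − 5 for all n ≥ 1.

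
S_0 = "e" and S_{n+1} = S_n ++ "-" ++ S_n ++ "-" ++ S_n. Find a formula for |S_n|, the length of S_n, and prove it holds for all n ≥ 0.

Claim: |S_n| = 2·3^n − 1.

Base case: |S_0| = 1, and 2·3^0 − 1 = 1.
Assume |S_k| = 2·3^k − 1.
Then |S_{k+1}| = 3|S_k| + 2 = 3(2·3^k − 1) + 2 = 2·3^{k+1} − 3 + 2 = 2·3^{k+1} − 1.
So the formula holds for k+1, and by induction |S_n| = 2·3^n − 1 for all n ≥ 0.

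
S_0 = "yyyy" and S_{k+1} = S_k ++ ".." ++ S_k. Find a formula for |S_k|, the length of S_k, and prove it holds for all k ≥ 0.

Claim: |S_k| = 6·2^k − 2.

Base case: |S_0| = 4, and 6·2^0 − 2 = 4.
Assume |S_j| = 6·2^j − 2.
Then |S_{j+1}| = |S_j| + 2 + |S_j| = 2|S_j| + 2 = 2(6·2^j − 2) + 2 = 6·2^{j+1} − 4 + 2 = 6·2^{j+1} − 2.
By induction, |S_k| = 6·2^k − 2 for all k ≥ 0.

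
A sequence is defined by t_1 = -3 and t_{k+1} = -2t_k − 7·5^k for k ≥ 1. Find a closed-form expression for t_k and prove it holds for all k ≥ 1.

Claim: t_k = -(-2)^k − 5^k.

Base case: t_1 = -3, and -(-2)^1 − 5^1 = 2 − 5 = -3.
Assume t_m = -(-2)^m − 5^m for some m ≥ 1.
Then t_{m+1} = -2t_m − 7·5^m = -2·(-(-2)^m − 5^m) − 7·5^m = -(-2)^{m+1} + 2·5^m − 7·5^m = -(-2)^{m+1} − 5·5^m = -(-2)^{m+1} − 5^{m+1}.
So the formula holds for m+1, and by induction t_k = -(-2)^k − 5^k for all k ≥ 1.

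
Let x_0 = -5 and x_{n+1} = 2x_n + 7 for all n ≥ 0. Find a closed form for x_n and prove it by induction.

Claim: x_n = 2^{n+1} − 7.

Base case: x_0 = -5, and 2^{0+1} − 7 = 2 − 7 = -5.
Assume x_r = 2^{r+1} − 7 for some r ≥ 0.
Then x_{r+1} = 2x_r + 7 = 2·(2^{r+1} − 7) + 7 = 2^{r+2} − 14 + 7 = 2^{r+2} − 7.
So the formula holds for r+1, and by induction x_n = 2^{n+1} − 7 for all n ≥ 0.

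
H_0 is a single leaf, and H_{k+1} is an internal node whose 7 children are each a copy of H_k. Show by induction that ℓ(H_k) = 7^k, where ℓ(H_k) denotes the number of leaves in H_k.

Base case: ℓ(H_0) = 1, and 7^0 = 1.
Assume ℓ(H_m) = 7^m.
Then ℓ(H_{m+1}) = 7·ℓ(H_m) = 7·7^m = 7^{m+1}.
So the formula holds for m+1, and by induction ℓ(H_k) = 7^k for all k ≥ 0.

ℓ(H_k) = 7^k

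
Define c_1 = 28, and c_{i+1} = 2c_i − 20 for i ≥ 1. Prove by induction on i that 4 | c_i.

Base case: c_1 = 28 = 4·7, so 4 | c_1.
Assume 4 | c_j, so c_j = 4t for some integer t.
Then c_{j+1} = 2c_j − 20 = 2·(4t) − 20 = 4(2t − 5), so 4 | c_{j+1}.
By induction, 4 | c_i for all i ≥ 1.

4 | c_i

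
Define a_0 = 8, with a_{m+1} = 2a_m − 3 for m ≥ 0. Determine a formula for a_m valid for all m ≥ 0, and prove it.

Claim: a_m = 5·2^m + 3.

Base case: a_0 = 8, and 5·2^0 + 3 = 5 + 3 = 8.
Assume a_j = 5·2^j + 3 for some j ≥ 0.
Then a_{j+1} = 2a_j − 3 = 2·(5·2^j + 3) − 3 = 10·2^j + 6 − 3 = 5·2^{j+1} + 3.
Hence a_m = 5·2^m + 3 for every m ≥ 0, by induction.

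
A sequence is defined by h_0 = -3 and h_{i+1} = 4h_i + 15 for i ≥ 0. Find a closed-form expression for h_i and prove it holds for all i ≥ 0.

Claim: h_i = 2·4^i − 5.

Base case: h_0 = -3, and 2·4^0 − 5 = 2 − 5 = -3.
Assume h_j = 2·4^j − 5 for some j ≥ 0.
Then h_{j+1} = 4h_j + 15 = 4·(2·4^j − 5) + 15 = 8·4^j − 20 + 15 = 2·4^{j+1} − 5.
This completes the inductive step, so h_i = 2·4^i − 5 for all i ≥ 0.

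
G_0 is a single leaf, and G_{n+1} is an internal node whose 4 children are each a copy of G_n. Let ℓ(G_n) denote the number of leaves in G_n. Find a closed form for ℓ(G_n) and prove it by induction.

Claim: ℓ(G_n) = 4^n.

Base case: ℓ(G_0) = 1, and 4^0 = 1.
Assume ℓ(G_r) = 4^r.
Then ℓ(G_{r+1}) = 4·ℓ(G_r) = 4·4^r = 4^{r+1}.
So the formula holds for r+1, and by induction ℓ(G_n) = 4^n for all n ≥ 0.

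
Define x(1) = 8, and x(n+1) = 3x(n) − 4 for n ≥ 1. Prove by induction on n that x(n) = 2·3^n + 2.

Base case: x(1) = 8, and 2·3^1 + 2 = 6 + 2 = 8.
Assume x(r) = 2·3^r + 2 for some r ≥ 1.
Then x(r+1) = 3x(r) − 4 = 3·(2·3^r + 2) − 4 = 6·3^r + 6 − 4 = 2·3^{r+1} + 2.
This completes the inductive step, so x(n) = 2·3^n + 2 for all n ≥ 1.

x(n) = 2·3^n + 2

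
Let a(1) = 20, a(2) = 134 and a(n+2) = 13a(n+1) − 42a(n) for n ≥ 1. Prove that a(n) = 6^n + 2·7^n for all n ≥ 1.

Base cases: a(1) = 20 and 6^1 + 2·7^1 = 20; a(2) = 134 and 6^2 + 2·7^2 = 134.
Assume a(j) = 6^j + 2·7^j for all 1 ≤ j ≤ k, where k ≥ 2.
Then a(k+1) = 13a(k) − 42a(k−1) = 13·(6^k + 2·7^k) − 42·(6^{k−1} + 2·7^{k−1}) = (13·6 − 42)6^{k−1} + 2·(13·7 − 42)7^{k−1} = 36·6^{k−1} + 98·7^{k−1} = 6^{k+1} + 2·7^{k+1}.
So the formula holds for k+1, and by strong induction a(n) = 6^n + 2·7^n for all n ≥ 1.

a(n) = 6^n + 2·7^n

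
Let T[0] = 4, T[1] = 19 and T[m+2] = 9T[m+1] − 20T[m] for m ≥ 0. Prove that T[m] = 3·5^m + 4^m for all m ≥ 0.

Base cases: T[0] = 4 and 3·5^0 + 4^0 = 4; T[1] = 19 and 3·5^1 + 4^1 = 19.
Assume T[j] = 3·5^j + 4^j for all 0 ≤ j ≤ r, where r ≥ 1.
Then T[r+1] = 9T[r] − 20T[r−1] = 9·(3·5^r + 4^r) − 20·(3·5^{r−1} + 4^{r−1}) = 3·(9·5 − 20)5^{r−1} + (9·4 − 20)4^{r−1} = 75·5^{r−1} + 16·4^{r−1} = 3·5^{r+1} + 4^{r+1}.
Hence T[m] = 3·5^m + 4^m for every m ≥ 0, by strong induction.

T[m] = 3·5^m + 4^m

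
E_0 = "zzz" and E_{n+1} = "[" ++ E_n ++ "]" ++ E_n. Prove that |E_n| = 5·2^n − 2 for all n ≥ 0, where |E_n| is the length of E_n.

Base case: |E_0| = 3, and 5·2^0 − 2 = 3.
Assume |E_k| = 5·2^k − 2.
Then |E_{k+1}| = 1 + |E_k| + 1 + |E_k| = 2|E_k| + 2 = 2(5·2^k − 2) + 2 = 5·2^{k+1} − 4 + 2 = 5·2^{k+1} − 2.
So the formula holds for k+1, and by induction |E_n| = 5·2^n − 2 for all n ≥ 0.

|E_n| = 5·2^n − 2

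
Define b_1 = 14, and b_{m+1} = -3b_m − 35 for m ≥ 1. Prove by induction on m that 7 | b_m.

Base case: b_1 = 14 = 7·2, so 7 | b_1.
Assume 7 | b_j, so b_j = 7t for some integer t.
Then b_{j+1} = -3b_j − 35 = -3·(7t) − 35 = 7(-3t − 5), so 7 | b_{j+1}.
So the property holds for j+1, and by induction 7 | b_m for all m ≥ 1.

7 | b_m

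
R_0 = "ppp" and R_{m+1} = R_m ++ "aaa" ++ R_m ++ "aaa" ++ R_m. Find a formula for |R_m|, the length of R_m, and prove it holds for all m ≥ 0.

Claim: |R_m| = 6·3^m − 3.

Base case: |R_0| = 3, and 6·3^0 − 3 = 3.
Assume |R_r| = 6·3^r − 3.
Then |R_{r+1}| = 3|R_r| + 6 = 3(6·3^r − 3) + 6 = 6·3^{r+1} − 9 + 6 = 6·3^{r+1} − 3.
Hence |R_m| = 6·3^m − 3 for every m ≥ 0, by induction.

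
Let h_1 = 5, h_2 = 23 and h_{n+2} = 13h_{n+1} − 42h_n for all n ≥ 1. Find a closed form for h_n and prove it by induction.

Claim: h_n = 2·6^n − 7^n.

Base cases: h_1 = 5 and 2·6^1 − 7^1 = 5; h_2 = 23 and 2·6^2 − 7^2 = 23.
Assume h_i = 2·6^i − 7^i for all 1 ≤ i ≤ j, where j ≥ 2.
Then h_{j+1} = 13h_j − 42h_{j−1} = 13·(2·6^j − 7^j) − 42·(2·6^{j−1} − 7^{j−1}) = 2·(13·6 − 42)6^{j−1} − (13·7 − 42)7^{j−1} = 72·6^{j−1} − 49·7^{j−1} = 2·6^{j+1} − 7^{j+1}.
So the formula holds for j+1, and by strong induction h_n = 2·6^n − 7^n for all n ≥ 1.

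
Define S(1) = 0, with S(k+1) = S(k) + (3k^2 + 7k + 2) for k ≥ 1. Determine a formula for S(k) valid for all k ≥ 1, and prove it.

Claim: S(k) = k^3 + 2k^2 − k − 2.

Base case: S(1) = 0, and 1^3 + 2·1^2 − 1 − 2 = 0.
Assume S(j) = j^3 + 2j^2 − j − 2.
Then S(j+1) = S(j) + (3j^2 + 7j + 2) = (j^3 + 2j^2 − j − 2) + (3j^2 + 7j + 2) = j^3 + 5j^2 + 6j,
and (j+1)^3 + 2·(j+1)^2 − (j+1) − 2 = j^3 + 5j^2 + 6j.
This completes the inductive step, so S(k) = k^3 + 2k^2 − k − 2 for all k ≥ 1.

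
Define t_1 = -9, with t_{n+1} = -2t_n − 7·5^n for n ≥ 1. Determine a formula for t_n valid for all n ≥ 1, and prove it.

Claim: t_n = 2·(-2)^n − 5^n.

Base case: t_1 = -9, and 2·(-2)^1 − 5^1 = -4 − 5 = -9.
Assume t_j = 2·(-2)^j − 5^j for some j ≥ 1.
Then t_{j+1} = -2t_j − 7·5^j = -2·(2·(-2)^j − 5^j) − 7·5^j = 2·(-2)^{j+1} + 2·5^j − 7·5^j = 2·(-2)^{j+1} − 5·5^j = 2·(-2)^{j+1} − 5^{j+1}.
So the formula holds for j+1, and by induction t_n = 2·(-2)^n − 5^n for all n ≥ 1.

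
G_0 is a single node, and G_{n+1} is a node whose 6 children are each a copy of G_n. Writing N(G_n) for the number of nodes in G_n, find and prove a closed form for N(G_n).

Claim: N(G_n) = (6^{n+1} − 1)/5.

Base case: N(G_0) = 1, and (6^{0+1} − 1)/5 = 1.
Assume N(G_k) = (6^{k+1} − 1)/5.
Then N(G_{k+1}) = 1 + 6N(G_k) = 1 + 6·(6^{k+1} − 1)/5 = 1 + (6^{k+2} − 6)/5 = (5 + 6^{k+2} − 6)/5 = (6^{k+2} − 1)/5.
So the formula holds for k+1, and by induction N(G_n) = (6^{n+1} − 1)/5 for all n ≥ 0.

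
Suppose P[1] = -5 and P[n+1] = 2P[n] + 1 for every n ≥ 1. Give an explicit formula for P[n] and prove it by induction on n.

Claim: P[n] = -2^{n+1} − 1.

Base case: P[1] = -5, and -2^{1+1} − 1 = -4 − 1 = -5.
Assume P[r] = -2^{r+1} − 1 for some r ≥ 1.
Then P[r+1] = 2P[r] + 1 = 2·(-2^{r+1} − 1) + 1 = -2^{r+2} − 2 + 1 = -2^{r+2} − 1.
By induction, P[n] = -2^{n+1} − 1 for all n ≥ 1.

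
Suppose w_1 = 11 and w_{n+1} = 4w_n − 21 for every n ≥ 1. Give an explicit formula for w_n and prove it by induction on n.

Claim: w_n = 4^n + 7.

Base case: w_1 = 11, and 4^1 + 7 = 4 + 7 = 11.
Assume w_r = 4^r + 7 for some r ≥ 1.
Then w_{r+1} = 4w_r − 21 = 4·(4^r + 7) − 21 = 4^{r+1} + 28 − 21 = 4^{r+1} + 7.
This completes the inductive step, so w_n = 4^n + 7 for all n ≥ 1.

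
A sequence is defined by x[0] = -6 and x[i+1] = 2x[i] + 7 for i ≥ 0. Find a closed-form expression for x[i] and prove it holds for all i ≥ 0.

Claim: x[i] = 2^i − 7.

Base case: x[0] = -6, and 2^0 − 7 = 1 − 7 = -6.
Assume x[j] = 2^j − 7 for some j ≥ 0.
Then x[j+1] = 2x[j] + 7 = 2·(2^j − 7) + 7 = 2^{j+1} − 14 + 7 = 2^{j+1} − 7.
Hence x[i] = 2^i − 7 for every i ≥ 0, by induction.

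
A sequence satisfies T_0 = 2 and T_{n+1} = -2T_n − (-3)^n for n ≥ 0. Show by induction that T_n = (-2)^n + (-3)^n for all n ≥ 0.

Base case: T_0 = 2, and (-2)^0 + (-3)^0 = 1 + 1 = 2.
Assume T_m = (-2)^m + (-3)^m for some m ≥ 0.
Then T_{m+1} = -2T_m − (-3)^m = -2·((-2)^m + (-3)^m) − (-3)^m = (-2)^{m+1} − 2·(-3)^m − (-3)^m = (-2)^{m+1} − 3·(-3)^m = (-2)^{m+1} + (-3)^{m+1}.
By induction, T_n = (-2)^n + (-3)^n for all n ≥ 0.

T_n = (-2)^n + (-3)^n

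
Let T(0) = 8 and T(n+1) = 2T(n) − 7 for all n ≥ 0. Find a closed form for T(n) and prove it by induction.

Claim: T(n) = 2^n + 7.

Base case: T(0) = 8, and 2^0 + 7 = 1 + 7 = 8.
Assume T(j) = 2^j + 7 for some j ≥ 0.
Then T(j+1) = 2T(j) − 7 = 2·(2^j + 7) − 7 = 2^{j+1} + 14 − 7 = 2^{j+1} + 7.
By induction, T(n) = 2^n + 7 for all n ≥ 0.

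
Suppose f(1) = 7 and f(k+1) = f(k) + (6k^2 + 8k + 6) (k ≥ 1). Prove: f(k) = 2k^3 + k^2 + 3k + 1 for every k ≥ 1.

Base case: f(1) = 7, and 2·1^3 + 1^2 + 3·1 + 1 = 7.
Assume f(m) = 2m^3 + m^2 + 3m + 1.
Then f(m+1) = f(m) + (6m^2 + 8m + 6) = (2m^3 + m^2 + 3m + 1) + (6m^2 + 8m + 6) = 2m^3 + 7m^2 + 11m + 7,
and 2·(m+1)^3 + (m+1)^2 + 3·(m+1) + 1 = 2m^3 + 7m^2 + 11m + 7.
This completes the inductive step, so f(k) = 2k^3 + k^2 + 3k + 1 for all k ≥ 1.

f(k) = 2k^3 + k^2 + 3k + 1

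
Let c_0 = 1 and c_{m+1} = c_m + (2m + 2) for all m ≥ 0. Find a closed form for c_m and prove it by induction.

Claim: c_m = m^2 + m + 1.

Base case: c_0 = 1, and 0^2 + 0 + 1 = 1.
Assume c_k = k^2 + k + 1.
Then c_{k+1} = c_k + (2k + 2) = (k^2 + k + 1) + (2k + 2) = k^2 + 3k + 3,
and (k+1)^2 + (k+1) + 1 = k^2 + 3k + 3.
By induction, c_m = m^2 + m + 1 for all m ≥ 0.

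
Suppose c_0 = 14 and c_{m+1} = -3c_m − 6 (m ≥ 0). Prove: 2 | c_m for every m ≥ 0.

Base case: c_0 = 14 = 2·7, so 2 | c_0.
Assume 2 | c_j, so c_j = 2t for some integer t.
Then c_{j+1} = -3c_j − 6 = -3·(2t) − 6 = 2(-3t − 3), so 2 | c_{j+1}.
Hence 2 | c_m for every m ≥ 0, by induction.

2 | c_m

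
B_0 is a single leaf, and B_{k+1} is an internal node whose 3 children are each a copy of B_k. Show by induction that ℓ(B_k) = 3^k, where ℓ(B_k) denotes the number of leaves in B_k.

Base case: ℓ(B_0) = 1, and 3^0 = 1.
Assume ℓ(B_r) = 3^r.
Then ℓ(B_{r+1}) = 3·ℓ(B_r) = 3·3^r = 3^{r+1}.
Hence ℓ(B_k) = 3^k for every k ≥ 0, by induction.

ℓ(B_k) = 3^k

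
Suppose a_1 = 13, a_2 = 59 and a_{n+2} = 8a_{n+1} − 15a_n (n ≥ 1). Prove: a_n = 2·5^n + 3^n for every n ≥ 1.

Base cases: a_1 = 13 and 2·5^1 + 3^1 = 13; a_2 = 59 and 2·5^2 + 3^2 = 59.
Assume a_j = 2·5^j + 3^j for all 1 ≤ j ≤ r, where r ≥ 2.
Then a_{r+1} = 8a_r − 15a_{r−1} = 8·(2·5^r + 3^r) − 15·(2·5^{r−1} + 3^{r−1}) = 2·(8·5 − 15)5^{r−1} + (8·3 − 15)3^{r−1} = 50·5^{r−1} + 9·3^{r−1} = 2·5^{r+1} + 3^{r+1}.
So the formula holds for r+1, and by strong induction a_n = 2·5^n + 3^n for all n ≥ 1.

a_n = 2·5^n + 3^n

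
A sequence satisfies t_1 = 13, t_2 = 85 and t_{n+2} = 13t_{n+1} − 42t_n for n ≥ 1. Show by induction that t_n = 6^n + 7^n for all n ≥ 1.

Base cases: t_1 = 13 and 6^1 + 7^1 = 13; t_2 = 85 and 6^2 + 7^2 = 85.
Assume t_i = 6^i + 7^i for all 1 ≤ i ≤ j, where j ≥ 2.
Then t_{j+1} = 13t_j − 42t_{j−1} = 13·(6^j + 7^j) − 42·(6^{j−1} + 7^{j−1}) = (13·6 − 42)6^{j−1} + (13·7 − 42)7^{j−1} = 36·6^{j−1} + 49·7^{j−1} = 6^{j+1} + 7^{j+1}.
Hence t_n = 6^n + 7^n for every n ≥ 1, by strong induction.

t_n = 6^n + 7^n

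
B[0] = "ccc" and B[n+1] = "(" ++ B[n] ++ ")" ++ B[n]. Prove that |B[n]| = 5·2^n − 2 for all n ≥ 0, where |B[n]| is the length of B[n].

Base case: |B[0]| = 3, and 5·2^0 − 2 = 3.
Assume |B[r]| = 5·2^r − 2.
Then |B[r+1]| = 1 + |B[r]| + 1 + |B[r]| = 2|B[r]| + 2 = 2(5·2^r − 2) + 2 = 5·2^{r+1} − 4 + 2 = 5·2^{r+1} − 2.
This completes the inductive step, so |B[n]| = 5·2^n − 2 for all n ≥ 0.

|B[n]| = 5·2^n − 2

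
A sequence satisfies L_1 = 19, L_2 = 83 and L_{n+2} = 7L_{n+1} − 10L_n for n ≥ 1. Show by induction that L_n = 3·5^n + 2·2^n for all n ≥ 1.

Base cases: L_1 = 19 and 3·5^1 + 2·2^1 = 19; L_2 = 83 and 3·5^2 + 2·2^2 = 83.
Assume L_i = 3·5^i + 2·2^i for all 1 ≤ i ≤ j, where j ≥ 2.
Then L_{j+1} = 7L_j − 10L_{j−1} = 7·(3·5^j + 2·2^j) − 10·(3·5^{j−1} + 2·2^{j−1}) = 3·(7·5 − 10)5^{j−1} + 2·(7·2 − 10)2^{j−1} = 75·5^{j−1} + 8·2^{j−1} = 3·5^{j+1} + 2·2^{j+1}.
This completes the inductive step, so L_n = 3·5^n + 2·2^n for all n ≥ 1.

L_n = 3·5^n + 2·2^n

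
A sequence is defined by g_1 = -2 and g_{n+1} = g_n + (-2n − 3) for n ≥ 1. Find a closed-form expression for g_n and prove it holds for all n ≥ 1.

Claim: g_n = -n^2 − 2n + 1.

Base case: g_1 = -2, and -1^2 − 2·1 + 1 = -2.
Assume g_m = -m^2 − 2m + 1.
Then g_{m+1} = g_m + (-2m − 3) = (-m^2 − 2m + 1) + (-2m − 3) = -m^2 − 4m − 2,
and -(m+1)^2 − 2·(m+1) + 1 = -m^2 − 4m − 2.
Hence g_n = -n^2 − 2n + 1 for every n ≥ 1, by induction.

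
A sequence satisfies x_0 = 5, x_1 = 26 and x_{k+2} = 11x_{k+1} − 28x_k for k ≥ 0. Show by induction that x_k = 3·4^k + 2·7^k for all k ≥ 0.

Base cases: x_0 = 5 and 3·4^0 + 2·7^0 = 5; x_1 = 26 and 3·4^1 + 2·7^1 = 26.
Assume x_j = 3·4^j + 2·7^j for all 0 ≤ j ≤ r, where r ≥ 1.
Then x_{r+1} = 11x_r − 28x_{r−1} = 11·(3·4^r + 2·7^r) − 28·(3·4^{r−1} + 2·7^{r−1}) = 3·(11·4 − 28)4^{r−1} + 2·(11·7 − 28)7^{r−1} = 48·4^{r−1} + 98·7^{r−1} = 3·4^{r+1} + 2·7^{r+1}.
So the formula holds for r+1, and by strong induction x_k = 3·4^k + 2·7^k for all k ≥ 0.

x_k = 3·4^k + 2·7^k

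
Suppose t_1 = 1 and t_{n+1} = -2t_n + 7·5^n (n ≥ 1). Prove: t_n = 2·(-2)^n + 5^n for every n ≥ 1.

Base case: t_1 = 1, and 2·(-2)^1 + 5^1 = -4 + 5 = 1.
Assume t_m = 2·(-2)^m + 5^m for some m ≥ 1.
Then t_{m+1} = -2t_m + 7·5^m = -2·(2·(-2)^m + 5^m) + 7·5^m = 2·(-2)^{m+1} − 2·5^m + 7·5^m = 2·(-2)^{m+1} + 5·5^m = 2·(-2)^{m+1} + 5^{m+1}.
This completes the inductive step, so t_n = 2·(-2)^n + 5^n for all n ≥ 1.

t_n = 2·(-2)^n + 5^n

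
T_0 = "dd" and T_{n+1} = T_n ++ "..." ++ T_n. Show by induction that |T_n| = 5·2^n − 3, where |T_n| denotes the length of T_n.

Base case: |T_0| = 2, and 5·2^0 − 3 = 2.
Assume |T_m| = 5·2^m − 3.
Then |T_{m+1}| = |T_m| + 3 + |T_m| = 2|T_m| + 3 = 2(5·2^m − 3) + 3 = 5·2^{m+1} − 6 + 3 = 5·2^{m+1} − 3.
Hence |T_n| = 5·2^n − 3 for every n ≥ 0, by induction.

|T_n| = 5·2^n − 3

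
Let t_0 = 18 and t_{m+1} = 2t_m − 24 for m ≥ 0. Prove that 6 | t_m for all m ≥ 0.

Base case: t_0 = 18 = 6·3, so 6 | t_0.
Assume 6 | t_r, so t_r = 6s for some integer s.
Then t_{r+1} = 2t_r − 24 = 2·(6s) − 24 = 6(2s − 4), so 6 | t_{r+1}.
This completes the inductive step, so 6 | t_m for all m ≥ 0.

6 | t_m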